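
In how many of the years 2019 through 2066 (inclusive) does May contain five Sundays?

May has 31 days; it has five Sundays when Sunday falls among the first (month-length − 28) days — i.e. when May 1 is one of Sunday/Saturday/Friday.
May 1 by year: 2019:Wed 2020:Fri✓ 2021:Sat✓ 2022:Sun✓ 2023:Mon 2024:Wed 2025:Thu 2026:Fri✓ 2027:Sat✓ 2028:Mon 2029:Tue 2030:Wed 2031:Thu 2032:Sat✓ 2033:Sun✓ …(18 more)… 2052:Wed 2053:Thu 2054:Fri✓ 2055:Sat✓ 2056:Mon 2057:Tue 2058:Wed 2059:Thu 2060:Sat✓ 2061:Sun✓ 2062:Mon 2063:Tue 2064:Thu 2065:Fri✓ 2066:Sat✓
Years with five Sundays: 2020, 2021, 2022, 2026, 2027, 2032, 2033, 2037, 2038, 2039, 2043, 2044, 2048, 2049, 2050, 2054, 2055, 2060, 2061, 2065, 2066 → 21.

21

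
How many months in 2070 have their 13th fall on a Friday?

1

Check the 13th of each month of 2070: Jan 13: Mon, Feb 13: Thu, Mar 13: Thu, Apr 13: Sun, May 13: Tue, Jun 13: Fri, Jul 13: Sun, Aug 13: Wed, Sep 13: Sat, Oct 13: Mon, Nov 13: Thu, Dec 13: Sat.
Friday occurs in June — 1 month.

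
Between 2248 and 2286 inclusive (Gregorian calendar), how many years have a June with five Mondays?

11

June has 30 days; it has five Mondays when Monday falls among the first (month-length − 28) days — i.e. when June 1 is one of Monday/Sunday.
June 1 by year: 2248:Thu 2249:Fri 2250:Sat 2251:Sun✓ 2252:Tue 2253:Wed 2254:Thu 2255:Fri 2256:Sun✓ 2257:Mon✓ 2258:Tue 2259:Wed 2260:Fri 2261:Sat 2262:Sun✓ …(9 more)… 2272:Sat 2273:Sun✓ 2274:Mon✓ 2275:Tue 2276:Thu 2277:Fri 2278:Sat 2279:Sun✓ 2280:Tue 2281:Wed 2282:Thu 2283:Fri 2284:Sun✓ 2285:Mon✓ 2286:Tue
Years with five Mondays: 2251, 2256, 2257, 2262, 2263, 2268, 2273, 2274, 2279, 2284, 2285 → 11.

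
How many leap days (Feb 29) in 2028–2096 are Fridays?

Leap years in 2028–2096: 18 of them.
Feb 29 weekday advances by 5 (mod 7) from one leap year to the next four years later (or differs when a century non-leap intervenes).
Leap-day weekdays: 2028:Tue 2032:Sun 2036:Fri✓ 2040:Wed 2044:Mon 2048:Sat 2052:Thu 2056:Tue 2060:Sun 2064:Fri✓ 2068:Wed 2072:Mon 2076:Sat 2080:Thu 2084:Tue 2088:Sun 2092:Fri✓ 2096:Wed
Friday: 2036, 2064, 2092 → 3.

3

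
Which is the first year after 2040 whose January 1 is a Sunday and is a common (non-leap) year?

2045

Jan 1 advances by 2 weekdays after a leap year and by 1 after a common year.
2040: Jan 1 is Sunday (leap).
2041: Tuesday
2042: Wednesday
2043: Thursday
2044: Friday (leap)
2045: Sunday
2045 begins on a Sunday and is a common year.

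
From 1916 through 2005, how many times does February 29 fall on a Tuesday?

4

Leap years in 1916–2005: 23 of them.
Feb 29 weekday advances by 5 (mod 7) from one leap year to the next four years later (or differs when a century non-leap intervenes).
Leap-day weekdays: 1916:Tue✓ 1920:Sun 1924:Fri 1928:Wed 1932:Mon 1936:Sat 1940:Thu 1944:Tue✓ 1948:Sun 1952:Fri 1956:Wed 1960:Mon 1964:Sat 1968:Thu 1972:Tue✓ 1976:Sun 1980:Fri 1984:Wed 1988:Mon 1992:Sat 1996:Thu 2000:Tue✓ 2004:Sun
Tuesday: 1916, 1944, 1972, 2000 → 4.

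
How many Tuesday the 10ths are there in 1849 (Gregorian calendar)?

Check the 10th of each month of 1849: Jan 10: Wed, Feb 10: Sat, Mar 10: Sat, Apr 10: Tue, May 10: Thu, Jun 10: Sun, Jul 10: Tue, Aug 10: Fri, Sep 10: Mon, Oct 10: Wed, Nov 10: Sat, Dec 10: Mon.
Tuesday occurs in April, July — 2 months.

2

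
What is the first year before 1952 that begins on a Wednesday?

1947

Jan 1 advances by 2 weekdays after a leap year and by 1 after a common year.
1952: Jan 1 is Tuesday (leap).
1951: Monday
1950: Sunday
1949: Saturday
1948: Thursday (leap)
1947: Wednesday
1947 begins on a Wednesday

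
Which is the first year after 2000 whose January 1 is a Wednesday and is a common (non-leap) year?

Jan 1 advances by 2 weekdays after a leap year and by 1 after a common year.
2000: Jan 1 is Saturday (leap).
2001: Monday
2002: Tuesday
2003: Wednesday
2003 begins on a Wednesday and is a common year.

2003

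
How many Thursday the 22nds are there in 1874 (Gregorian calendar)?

2

Check the 22nd of each month of 1874: Jan 22: Thu, Feb 22: Sun, Mar 22: Sun, Apr 22: Wed, May 22: Fri, Jun 22: Mon, Jul 22: Wed, Aug 22: Sat, Sep 22: Tue, Oct 22: Thu, Nov 22: Sun, Dec 22: Tue.
Thursday occurs in January, October — 2 months.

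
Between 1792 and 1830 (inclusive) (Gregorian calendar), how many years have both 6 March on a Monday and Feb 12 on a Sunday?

4

Check each year's weekday for 6 March and Feb 12:
  1792: Tue/Sun  1793: Wed/Tue  1794: Thu/Wed  1795: Fri/Thu  1796: Sun/Fri  1797: Mon/Sun ✓  1798: Tue/Mon  1799: Wed/Tue  1800: Thu/Wed  1801: Fri/Thu  1802: Sat/Fri  1803: Sun/Sat  1804: Tue/Sun  1805: Wed/Tue  …(11 more)…  1817: Thu/Wed  1818: Fri/Thu  1819: Sat/Fri  1820: Mon/Sat  1821: Tue/Mon  1822: Wed/Tue  1823: Thu/Wed  1824: Sat/Thu  1825: Sun/Sat  1826: Mon/Sun ✓  1827: Tue/Mon  1828: Thu/Tue  1829: Fri/Thu  1830: Sat/Fri
Both conditions hold in: 1797, 1809, 1815, 1826 — 4.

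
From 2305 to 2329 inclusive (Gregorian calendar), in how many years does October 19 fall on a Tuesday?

4

Track October 19's weekday year by year (advancing +1, or +2 across a Feb 29):
  2305: Thu  2306: Fri (+1)  2307: Sat (+1)  2308: Mon (+2)  2309: Tue (+1) ✓
  2310: Wed (+1)  2311: Thu (+1)  2312: Sat (+2)  2313: Sun (+1)  2314: Mon (+1)
  2315: Tue (+1) ✓  2316: Thu (+2)  2317: Fri (+1)  2318: Sat (+1)  2319: Sun (+1)
  2320: Tue (+2) ✓  2321: Wed (+1)  2322: Thu (+1)  2323: Fri (+1)  2324: Sun (+2)
  2325: Mon (+1)  2326: Tue (+1) ✓  2327: Wed (+1)  2328: Fri (+2)  2329: Sat (+1)
Tuesday years: 2309, 2315, 2320, 2326 — 4 in total.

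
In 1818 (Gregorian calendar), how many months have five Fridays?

A month of length L has five Fridays iff its first Friday is on day ≤ L−28 (so day 1–3 in a 31-day month, 1–2 in a 30-day month, day 1 in a leap February).
Checking each month of 1818: Jan starts Thu (31d) ✓; Feb starts Sun (28d); Mar starts Sun (31d); Apr starts Wed (30d); May starts Fri (31d) ✓; Jun starts Mon (30d); Jul starts Wed (31d) ✓; Aug starts Sat (31d); Sep starts Tue (30d); Oct starts Thu (31d) ✓; Nov starts Sun (30d); Dec starts Tue (31d).
Five-Friday months: January, May, July, October → 4.

4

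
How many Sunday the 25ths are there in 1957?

1

Check the 25th of each month of 1957: Jan 25: Fri, Feb 25: Mon, Mar 25: Mon, Apr 25: Thu, May 25: Sat, Jun 25: Tue, Jul 25: Thu, Aug 25: Sun, Sep 25: Wed, Oct 25: Fri, Nov 25: Mon, Dec 25: Wed.
Sunday occurs in August — 1 month.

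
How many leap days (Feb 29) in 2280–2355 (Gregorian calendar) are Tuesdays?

Leap years in 2280–2355: 18 of them.
Feb 29 weekday advances by 5 (mod 7) from one leap year to the next four years later (or differs when a century non-leap intervenes).
Leap-day weekdays: 2280:Sun 2284:Fri 2288:Wed 2292:Mon 2296:Sat 2304:Mon 2308:Sat 2312:Thu 2316:Tue✓ 2320:Sun 2324:Fri 2328:Wed 2332:Mon 2336:Sat 2340:Thu 2344:Tue✓ 2348:Sun 2352:Fri
Tuesday: 2316, 2344 → 2.

2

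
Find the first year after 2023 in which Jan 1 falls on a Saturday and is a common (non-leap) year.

Jan 1 advances by 2 weekdays after a leap year and by 1 after a common year.
2023: Jan 1 is Sunday.
2024: Monday (leap)
2025: Wednesday
2026: Thursday
2027: Friday
2028: Saturday (leap)
2029: Monday
2030: Tuesday
2031: Wednesday
2032: Thursday (leap)
2033: Saturday
2033 begins on a Saturday and is a common year.

2033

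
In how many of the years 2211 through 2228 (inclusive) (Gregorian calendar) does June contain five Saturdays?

5

June has 30 days; it has five Saturdays when Saturday falls among the first (month-length − 28) days — i.e. when June 1 is one of Saturday/Friday.
June 1 by year: 2211:Sat✓ 2212:Mon 2213:Tue 2214:Wed 2215:Thu 2216:Sat✓ 2217:Sun 2218:Mon 2219:Tue 2220:Thu 2221:Fri✓ 2222:Sat✓ 2223:Sun 2224:Tue 2225:Wed 2226:Thu 2227:Fri✓ 2228:Sun
Years with five Saturdays: 2211, 2216, 2221, 2222, 2227 → 5.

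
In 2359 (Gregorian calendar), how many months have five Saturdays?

A month of length L has five Saturdays iff its first Saturday is on day ≤ L−28 (so day 1–3 in a 31-day month, 1–2 in a 30-day month, day 1 in a leap February).
Checking each month of 2359: Jan starts Thu (31d) ✓; Feb starts Sun (28d); Mar starts Sun (31d); Apr starts Wed (30d); May starts Fri (31d) ✓; Jun starts Mon (30d); Jul starts Wed (31d); Aug starts Sat (31d) ✓; Sep starts Tue (30d); Oct starts Thu (31d) ✓; Nov starts Sun (30d); Dec starts Tue (31d).
Five-Saturday months: January, May, August, October → 4.

4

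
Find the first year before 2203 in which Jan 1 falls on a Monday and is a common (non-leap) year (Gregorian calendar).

Jan 1 advances by 2 weekdays after a leap year and by 1 after a common year.
2203: Jan 1 is Saturday.
2202: Friday
2201: Thursday
2200: Wednesday
2199: Tuesday
2198: Monday
2198 begins on a Monday and is a common year.

2198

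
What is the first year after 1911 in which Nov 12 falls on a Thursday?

1914

From one year to the next, a fixed date's weekday advances by 1, or by 2 when a Feb 29 lies between the two dates.
1911: November 12 is Sunday.
1912: Tuesday (+2)
1913: Wednesday (+1)
1914: Thursday (+1)
Nov 12 falls on a Thursday in 1914.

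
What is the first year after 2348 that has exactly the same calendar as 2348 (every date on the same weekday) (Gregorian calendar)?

Two years share a calendar iff Jan 1 falls on the same weekday and both are leap or both are common. 2348: Jan 1 is Thursday, leap year.
2349: Jan 1 Saturday, common
2350: Jan 1 Sunday, common
2351: Jan 1 Monday, common
2352: Jan 1 Tuesday, leap
2353: Jan 1 Thursday, common
2354: Jan 1 Friday, common
2355: Jan 1 Saturday, common
2356: Jan 1 Sunday, leap
2357: Jan 1 Tuesday, common
2358: Jan 1 Wednesday, common
2359: Jan 1 Thursday, common
2360: Jan 1 Friday, leap
2361: Jan 1 Sunday, common
2362: Jan 1 Monday, common
2363: Jan 1 Tuesday, common
2364: Jan 1 Wednesday, leap
2365: Jan 1 Friday, common
2366: Jan 1 Saturday, common
2367: Jan 1 Sunday, common
2368: Jan 1 Monday, leap
2369: Jan 1 Wednesday, common
2370: Jan 1 Thursday, common
2371: Jan 1 Friday, common
2372: Jan 1 Saturday, leap
2373: Jan 1 Monday, common
2374: Jan 1 Tuesday, common
2375: Jan 1 Wednesday, common
2376: Jan 1 Thursday, leap
2376 matches on both conditions.

2376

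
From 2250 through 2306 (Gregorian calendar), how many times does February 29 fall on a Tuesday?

Leap years in 2250–2306: 13 of them.
Feb 29 weekday advances by 5 (mod 7) from one leap year to the next four years later (or differs when a century non-leap intervenes).
Leap-day weekdays: 2252:Sun 2256:Fri 2260:Wed 2264:Mon 2268:Sat 2272:Thu 2276:Tue✓ 2280:Sun 2284:Fri 2288:Wed 2292:Mon 2296:Sat 2304:Mon
Tuesday: 2276 → 1.

1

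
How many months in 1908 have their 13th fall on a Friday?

2

Check the 13th of each month of 1908: Jan 13: Mon, Feb 13: Thu, Mar 13: Fri, Apr 13: Mon, May 13: Wed, Jun 13: Sat, Jul 13: Mon, Aug 13: Thu, Sep 13: Sun, Oct 13: Tue, Nov 13: Fri, Dec 13: Sun.
Friday occurs in March, November — 2 months.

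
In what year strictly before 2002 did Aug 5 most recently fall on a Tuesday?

1997

From one year to the next, a fixed date's weekday advances by 1, or by 2 when a Feb 29 lies between the two dates.
2002: August 5 is Monday.
2001: Sunday (−1)
2000: Saturday (−1)
1999: Thursday (−2)
1998: Wednesday (−1)
1997: Tuesday (−1)
Aug 5 falls on a Tuesday in 1997.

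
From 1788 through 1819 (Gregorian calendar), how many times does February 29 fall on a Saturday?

1

Leap years in 1788–1819: 7 of them.
Feb 29 weekday advances by 5 (mod 7) from one leap year to the next four years later (or differs when a century non-leap intervenes).
Leap-day weekdays: 1788:Fri 1792:Wed 1796:Mon 1804:Wed 1808:Mon 1812:Sat✓ 1816:Thu
Saturday: 1812 → 1.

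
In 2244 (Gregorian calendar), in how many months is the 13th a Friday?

2

Check the 13th of each month of 2244: Jan 13: Sat, Feb 13: Tue, Mar 13: Wed, Apr 13: Sat, May 13: Mon, Jun 13: Thu, Jul 13: Sat, Aug 13: Tue, Sep 13: Fri, Oct 13: Sun, Nov 13: Wed, Dec 13: Fri.
Friday occurs in September, December — 2 months.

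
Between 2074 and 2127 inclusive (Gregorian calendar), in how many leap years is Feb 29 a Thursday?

Leap years in 2074–2127: 12 of them.
Feb 29 weekday advances by 5 (mod 7) from one leap year to the next four years later (or differs when a century non-leap intervenes).
Leap-day weekdays: 2076:Sat 2080:Thu✓ 2084:Tue 2088:Sun 2092:Fri 2096:Wed 2104:Fri 2108:Wed 2112:Mon 2116:Sat 2120:Thu✓ 2124:Tue
Thursday: 2080, 2120 → 2.

2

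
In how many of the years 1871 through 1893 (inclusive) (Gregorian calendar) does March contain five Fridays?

March has 31 days; it has five Fridays when Friday falls among the first (month-length − 28) days — i.e. when March 1 is one of Friday/Thursday/Wednesday.
March 1 by year: 1871:Wed✓ 1872:Fri✓ 1873:Sat 1874:Sun 1875:Mon 1876:Wed✓ 1877:Thu✓ 1878:Fri✓ 1879:Sat 1880:Mon 1881:Tue 1882:Wed✓ 1883:Thu✓ 1884:Sat 1885:Sun 1886:Mon 1887:Tue 1888:Thu✓ 1889:Fri✓ 1890:Sat 1891:Sun 1892:Tue 1893:Wed✓
Years with five Fridays: 1871, 1872, 1876, 1877, 1878, 1882, 1883, 1888, 1889, 1893 → 10.

10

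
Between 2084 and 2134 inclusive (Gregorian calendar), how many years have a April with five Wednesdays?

15

April has 30 days; it has five Wednesdays when Wednesday falls among the first (month-length − 28) days — i.e. when April 1 is one of Wednesday/Tuesday.
April 1 by year: 2084:Sat 2085:Sun 2086:Mon 2087:Tue✓ 2088:Thu 2089:Fri 2090:Sat 2091:Sun 2092:Tue✓ 2093:Wed✓ 2094:Thu 2095:Fri 2096:Sun 2097:Mon 2098:Tue✓ …(21 more)… 2120:Mon 2121:Tue✓ 2122:Wed✓ 2123:Thu 2124:Sat 2125:Sun 2126:Mon 2127:Tue✓ 2128:Thu 2129:Fri 2130:Sat 2131:Sun 2132:Tue✓ 2133:Wed✓ 2134:Thu
Years with five Wednesdays: 2087, 2092, 2093, 2098, 2099, 2104, 2105, 2110, 2111, 2116, 2121, 2122, 2127, 2132, 2133 → 15.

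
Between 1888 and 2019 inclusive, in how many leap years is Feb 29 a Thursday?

Leap years in 1888–2019: 32 of them.
Feb 29 weekday advances by 5 (mod 7) from one leap year to the next four years later (or differs when a century non-leap intervenes).
Leap-day weekdays: 1888:Wed 1892:Mon 1896:Sat 1904:Mon 1908:Sat 1912:Thu✓ 1916:Tue 1920:Sun 1924:Fri 1928:Wed 1932:Mon 1936:Sat 1940:Thu✓ …(6 more)… 1968:Thu✓ 1972:Tue 1976:Sun 1980:Fri 1984:Wed 1988:Mon 1992:Sat 1996:Thu✓ 2000:Tue 2004:Sun 2008:Fri 2012:Wed 2016:Mon
Thursday: 1912, 1940, 1968, 1996 → 4.

4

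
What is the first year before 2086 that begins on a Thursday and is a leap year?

2060

Jan 1 advances by 2 weekdays after a leap year and by 1 after a common year.
2086: Jan 1 is Tuesday.
2085: Monday
2084: Saturday (leap)
2083: Friday
2082: Thursday
2081: Wednesday
2080: Monday (leap)
2079: Sunday
2078: Saturday
2077: Friday
2076: Wednesday (leap)
2075: Tuesday
2074: Monday
2073: Sunday
2072: Friday (leap)
2071: Thursday
2070: Wednesday
2069: Tuesday
2068: Sunday (leap)
2067: Saturday
2066: Friday
2065: Thursday
2064: Tuesday (leap)
2063: Monday
2062: Sunday
2061: Saturday
2060: Thursday (leap)
2060 begins on a Thursday and is a leap year.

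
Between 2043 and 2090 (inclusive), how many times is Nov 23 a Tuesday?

Track Nov 23's weekday year by year (advancing +1, or +2 across a Feb 29):
  2043: Mon  2044: Wed (+2)  2045: Thu (+1)  2046: Fri (+1)  2047: Sat (+1)
  2048: Mon (+2)  2049: Tue (+1) ✓  2050: Wed (+1)  2051: Thu (+1)  2052: Sat (+2)
  2053: Sun (+1)  2054: Mon (+1)  2055: Tue (+1) ✓  2056: Thu (+2)  … (20 more years) …
  2077: Tue (+1) ✓  2078: Wed (+1)  2079: Thu (+1)  2080: Sat (+2)  2081: Sun (+1)
  2082: Mon (+1)  2083: Tue (+1) ✓  2084: Thu (+2)  2085: Fri (+1)  2086: Sat (+1)
  2087: Sun (+1)  2088: Tue (+2) ✓  2089: Wed (+1)  2090: Thu (+1)
Tuesday years: 2049, 2055, 2060, 2066, 2077, 2083, 2088 — 7 in total.

7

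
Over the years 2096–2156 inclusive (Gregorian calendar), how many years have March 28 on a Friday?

9

Track March 28's weekday year by year (advancing +1, or +2 across a Feb 29):
  2096: Wed  2097: Thu (+1)  2098: Fri (+1) ✓  2099: Sat (+1)  2100: Sun (+1)
  2101: Mon (+1)  2102: Tue (+1)  2103: Wed (+1)  2104: Fri (+2) ✓  2105: Sat (+1)
  2106: Sun (+1)  2107: Mon (+1)  2108: Wed (+2)  2109: Thu (+1)  … (33 more years) …
  2143: Thu (+1)  2144: Sat (+2)  2145: Sun (+1)  2146: Mon (+1)  2147: Tue (+1)
  2148: Thu (+2)  2149: Fri (+1) ✓  2150: Sat (+1)  2151: Sun (+1)  2152: Tue (+2)
  2153: Wed (+1)  2154: Thu (+1)  2155: Fri (+1) ✓  2156: Sun (+2)
Friday years: 2098, 2104, 2110, 2121, 2127, 2132, 2138, 2149, 2155 — 9 in total.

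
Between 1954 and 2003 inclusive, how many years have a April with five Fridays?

14

April has 30 days; it has five Fridays when Friday falls among the first (month-length − 28) days — i.e. when April 1 is one of Friday/Thursday.
April 1 by year: 1954:Thu✓ 1955:Fri✓ 1956:Sun 1957:Mon 1958:Tue 1959:Wed 1960:Fri✓ 1961:Sat 1962:Sun 1963:Mon 1964:Wed 1965:Thu✓ 1966:Fri✓ 1967:Sat 1968:Mon …(20 more)… 1989:Sat 1990:Sun 1991:Mon 1992:Wed 1993:Thu✓ 1994:Fri✓ 1995:Sat 1996:Mon 1997:Tue 1998:Wed 1999:Thu✓ 2000:Sat 2001:Sun 2002:Mon 2003:Tue
Years with five Fridays: 1954, 1955, 1960, 1965, 1966, 1971, 1976, 1977, 1982, 1983, 1988, 1993, 1994, 1999 → 14.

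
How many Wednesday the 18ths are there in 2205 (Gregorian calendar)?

Check the 18th of each month of 2205: Jan 18: Fri, Feb 18: Mon, Mar 18: Mon, Apr 18: Thu, May 18: Sat, Jun 18: Tue, Jul 18: Thu, Aug 18: Sun, Sep 18: Wed, Oct 18: Fri, Nov 18: Mon, Dec 18: Wed.
Wednesday occurs in September, December — 2 months.

2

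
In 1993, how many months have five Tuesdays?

4

A month of length L has five Tuesdays iff its first Tuesday is on day ≤ L−28 (so day 1–3 in a 31-day month, 1–2 in a 30-day month, day 1 in a leap February).
Checking each month of 1993: Jan starts Fri (31d); Feb starts Mon (28d); Mar starts Mon (31d) ✓; Apr starts Thu (30d); May starts Sat (31d); Jun starts Tue (30d) ✓; Jul starts Thu (31d); Aug starts Sun (31d) ✓; Sep starts Wed (30d); Oct starts Fri (31d); Nov starts Mon (30d) ✓; Dec starts Wed (31d).
Five-Tuesday months: March, June, August, November → 4.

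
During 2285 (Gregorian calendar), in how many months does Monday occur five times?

A month of length L has five Mondays iff its first Monday is on day ≤ L−28 (so day 1–3 in a 31-day month, 1–2 in a 30-day month, day 1 in a leap February).
Checking each month of 2285: Jan starts Thu (31d); Feb starts Sun (28d); Mar starts Sun (31d) ✓; Apr starts Wed (30d); May starts Fri (31d); Jun starts Mon (30d) ✓; Jul starts Wed (31d); Aug starts Sat (31d) ✓; Sep starts Tue (30d); Oct starts Thu (31d); Nov starts Sun (30d) ✓; Dec starts Tue (31d).
Five-Monday months: March, June, August, November → 4.

4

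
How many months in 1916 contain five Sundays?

5

A month of length L has five Sundays iff its first Sunday is on day ≤ L−28 (so day 1–3 in a 31-day month, 1–2 in a 30-day month, day 1 in a leap February).
Checking each month of 1916: Jan starts Sat (31d) ✓; Feb starts Tue (29d); Mar starts Wed (31d); Apr starts Sat (30d) ✓; May starts Mon (31d); Jun starts Thu (30d); Jul starts Sat (31d) ✓; Aug starts Tue (31d); Sep starts Fri (30d); Oct starts Sun (31d) ✓; Nov starts Wed (30d); Dec starts Fri (31d) ✓.
Five-Sunday months: January, April, July, October, December → 5.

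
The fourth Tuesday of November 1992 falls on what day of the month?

November 1, 1992 is a Sunday, so the first Tuesday is the 3rd.
The fourth Tuesday is 3 + 21 = 24.

24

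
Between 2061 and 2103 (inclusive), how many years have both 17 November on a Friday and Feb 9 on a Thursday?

5

Check each year's weekday for 17 November and Feb 9:
  2061: Thu/Wed  2062: Fri/Thu ✓  2063: Sat/Fri  2064: Mon/Sat  2065: Tue/Mon  2066: Wed/Tue  2067: Thu/Wed  2068: Sat/Thu  2069: Sun/Sat  2070: Mon/Sun  2071: Tue/Mon  2072: Thu/Tue  2073: Fri/Thu ✓  2074: Sat/Fri  …(15 more)…  2090: Fri/Thu ✓  2091: Sat/Fri  2092: Mon/Sat  2093: Tue/Mon  2094: Wed/Tue  2095: Thu/Wed  2096: Sat/Thu  2097: Sun/Sat  2098: Mon/Sun  2099: Tue/Mon  2100: Wed/Tue  2101: Thu/Wed  2102: Fri/Thu ✓  2103: Sat/Fri
Both conditions hold in: 2062, 2073, 2079, 2090, 2102 — 5.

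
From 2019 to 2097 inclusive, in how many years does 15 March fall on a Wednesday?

11

Track 15 March's weekday year by year (advancing +1, or +2 across a Feb 29):
  2019: Fri  2020: Sun (+2)  2021: Mon (+1)  2022: Tue (+1)  2023: Wed (+1) ✓
  2024: Fri (+2)  2025: Sat (+1)  2026: Sun (+1)  2027: Mon (+1)  2028: Wed (+2) ✓
  2029: Thu (+1)  2030: Fri (+1)  2031: Sat (+1)  2032: Mon (+2)  … (51 more years) …
  2084: Wed (+2) ✓  2085: Thu (+1)  2086: Fri (+1)  2087: Sat (+1)  2088: Mon (+2)
  2089: Tue (+1)  2090: Wed (+1) ✓  2091: Thu (+1)  2092: Sat (+2)  2093: Sun (+1)
  2094: Mon (+1)  2095: Tue (+1)  2096: Thu (+2)  2097: Fri (+1)
Wednesday years: 2023, 2028, 2034, 2045, 2051, 2056, 2062, 2073, 2079, 2084, 2090 — 11 in total.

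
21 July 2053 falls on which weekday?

Monday

January 1, 2053 is a Wednesday.
July 21 is day 202 of the year, i.e. 201 days after Jan 1.
201 mod 7 = 5, so advance 5 weekdays from Wednesday: Monday.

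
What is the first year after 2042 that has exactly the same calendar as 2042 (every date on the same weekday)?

2053

Two years share a calendar iff Jan 1 falls on the same weekday and both are leap or both are common. 2042: Jan 1 is Wednesday, common year.
2043: Jan 1 Thursday, common
2044: Jan 1 Friday, leap
2045: Jan 1 Sunday, common
2046: Jan 1 Monday, common
2047: Jan 1 Tuesday, common
2048: Jan 1 Wednesday, leap
2049: Jan 1 Friday, common
2050: Jan 1 Saturday, common
2051: Jan 1 Sunday, common
2052: Jan 1 Monday, leap
2053: Jan 1 Wednesday, common
2053 matches on both conditions.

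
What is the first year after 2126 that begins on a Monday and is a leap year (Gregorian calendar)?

2148

Jan 1 advances by 2 weekdays after a leap year and by 1 after a common year.
2126: Jan 1 is Tuesday.
2127: Wednesday
2128: Thursday (leap)
2129: Saturday
2130: Sunday
2131: Monday
2132: Tuesday (leap)
2133: Thursday
2134: Friday
2135: Saturday
2136: Sunday (leap)
2137: Tuesday
2138: Wednesday
2139: Thursday
2140: Friday (leap)
2141: Sunday
2142: Monday
2143: Tuesday
2144: Wednesday (leap)
2145: Friday
2146: Saturday
2147: Sunday
2148: Monday (leap)
2148 begins on a Monday and is a leap year.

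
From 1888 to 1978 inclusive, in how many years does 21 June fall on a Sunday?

13

Track 21 June's weekday year by year (advancing +1, or +2 across a Feb 29):
  1888: Thu  1889: Fri (+1)  1890: Sat (+1)  1891: Sun (+1) ✓  1892: Tue (+2)
  1893: Wed (+1)  1894: Thu (+1)  1895: Fri (+1)  1896: Sun (+2) ✓  1897: Mon (+1)
  1898: Tue (+1)  1899: Wed (+1)  1900: Thu (+1)  1901: Fri (+1)  … (63 more years) …
  1965: Mon (+1)  1966: Tue (+1)  1967: Wed (+1)  1968: Fri (+2)  1969: Sat (+1)
  1970: Sun (+1) ✓  1971: Mon (+1)  1972: Wed (+2)  1973: Thu (+1)  1974: Fri (+1)
  1975: Sat (+1)  1976: Mon (+2)  1977: Tue (+1)  1978: Wed (+1)
Sunday years: 1891, 1896, 1903, 1908, 1914, 1925, 1931, 1936, 1942, 1953, 1959, 1964, 1970 — 13 in total.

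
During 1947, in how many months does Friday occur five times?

4

A month of length L has five Fridays iff its first Friday is on day ≤ L−28 (so day 1–3 in a 31-day month, 1–2 in a 30-day month, day 1 in a leap February).
Checking each month of 1947: Jan starts Wed (31d) ✓; Feb starts Sat (28d); Mar starts Sat (31d); Apr starts Tue (30d); May starts Thu (31d) ✓; Jun starts Sun (30d); Jul starts Tue (31d); Aug starts Fri (31d) ✓; Sep starts Mon (30d); Oct starts Wed (31d) ✓; Nov starts Sat (30d); Dec starts Mon (31d).
Five-Friday months: January, May, August, October → 4.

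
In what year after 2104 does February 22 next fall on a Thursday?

2114

From one year to the next, a fixed date's weekday advances by 1, or by 2 when a Feb 29 lies between the two dates.
2104: February 22 is Friday.
2105: Sunday (+2)
2106: Monday (+1)
2107: Tuesday (+1)
2108: Wednesday (+1)
2109: Friday (+2)
2110: Saturday (+1)
2111: Sunday (+1)
2112: Monday (+1)
2113: Wednesday (+2)
2114: Thursday (+1)
February 22 falls on a Thursday in 2114.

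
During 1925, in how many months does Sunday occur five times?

A month of length L has five Sundays iff its first Sunday is on day ≤ L−28 (so day 1–3 in a 31-day month, 1–2 in a 30-day month, day 1 in a leap February).
Checking each month of 1925: Jan starts Thu (31d); Feb starts Sun (28d); Mar starts Sun (31d) ✓; Apr starts Wed (30d); May starts Fri (31d) ✓; Jun starts Mon (30d); Jul starts Wed (31d); Aug starts Sat (31d) ✓; Sep starts Tue (30d); Oct starts Thu (31d); Nov starts Sun (30d) ✓; Dec starts Tue (31d).
Five-Sunday months: March, May, August, November → 4.

4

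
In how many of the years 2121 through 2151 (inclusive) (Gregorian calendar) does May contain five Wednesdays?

May has 31 days; it has five Wednesdays when Wednesday falls among the first (month-length − 28) days — i.e. when May 1 is one of Wednesday/Tuesday/Monday.
May 1 by year: 2121:Thu 2122:Fri 2123:Sat 2124:Mon✓ 2125:Tue✓ 2126:Wed✓ 2127:Thu 2128:Sat 2129:Sun 2130:Mon✓ 2131:Tue✓ 2132:Thu 2133:Fri 2134:Sat 2135:Sun 2136:Tue✓ 2137:Wed✓ 2138:Thu 2139:Fri 2140:Sun 2141:Mon✓ 2142:Tue✓ 2143:Wed✓ 2144:Fri 2145:Sat 2146:Sun 2147:Mon✓ 2148:Wed✓ 2149:Thu 2150:Fri 2151:Sat
Years with five Wednesdays: 2124, 2125, 2126, 2130, 2131, 2136, 2137, 2141, 2142, 2143, 2147, 2148 → 12.

12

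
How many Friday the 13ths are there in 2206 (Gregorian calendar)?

Check the 13th of each month of 2206: Jan 13: Mon, Feb 13: Thu, Mar 13: Thu, Apr 13: Sun, May 13: Tue, Jun 13: Fri, Jul 13: Sun, Aug 13: Wed, Sep 13: Sat, Oct 13: Mon, Nov 13: Thu, Dec 13: Sat.
Friday occurs in June — 1 month.

1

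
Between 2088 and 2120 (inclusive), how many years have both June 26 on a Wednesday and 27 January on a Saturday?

Check each year's weekday for June 26 and 27 January:
  2088: Sat/Tue  2089: Sun/Thu  2090: Mon/Fri  2091: Tue/Sat  2092: Thu/Sun  2093: Fri/Tue  2094: Sat/Wed  2095: Sun/Thu  2096: Tue/Fri  2097: Wed/Sun  2098: Thu/Mon  2099: Fri/Tue  2100: Sat/Wed  2101: Sun/Thu  …(5 more)…  2107: Sun/Thu  2108: Tue/Fri  2109: Wed/Sun  2110: Thu/Mon  2111: Fri/Tue  2112: Sun/Wed  2113: Mon/Fri  2114: Tue/Sat  2115: Wed/Sun  2116: Fri/Mon  2117: Sat/Wed  2118: Sun/Thu  2119: Mon/Fri  2120: Wed/Sat ✓
Both conditions hold in: 2120 — 1.

1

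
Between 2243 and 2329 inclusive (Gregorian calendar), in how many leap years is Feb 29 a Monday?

Leap years in 2243–2329: 21 of them.
Feb 29 weekday advances by 5 (mod 7) from one leap year to the next four years later (or differs when a century non-leap intervenes).
Leap-day weekdays: 2244:Thu 2248:Tue 2252:Sun 2256:Fri 2260:Wed 2264:Mon✓ 2268:Sat 2272:Thu 2276:Tue 2280:Sun 2284:Fri 2288:Wed 2292:Mon✓ 2296:Sat 2304:Mon✓ 2308:Sat 2312:Thu 2316:Tue 2320:Sun 2324:Fri 2328:Wed
Monday: 2264, 2292, 2304 → 3.

3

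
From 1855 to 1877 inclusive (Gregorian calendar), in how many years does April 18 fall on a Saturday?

4

Track April 18's weekday year by year (advancing +1, or +2 across a Feb 29):
  1855: Wed  1856: Fri (+2)  1857: Sat (+1) ✓  1858: Sun (+1)  1859: Mon (+1)
  1860: Wed (+2)  1861: Thu (+1)  1862: Fri (+1)  1863: Sat (+1) ✓  1864: Mon (+2)
  1865: Tue (+1)  1866: Wed (+1)  1867: Thu (+1)  1868: Sat (+2) ✓  1869: Sun (+1)
  1870: Mon (+1)  1871: Tue (+1)  1872: Thu (+2)  1873: Fri (+1)  1874: Sat (+1) ✓
  1875: Sun (+1)  1876: Tue (+2)  1877: Wed (+1)
Saturday years: 1857, 1863, 1868, 1874 — 4 in total.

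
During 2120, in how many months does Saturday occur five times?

A month of length L has five Saturdays iff its first Saturday is on day ≤ L−28 (so day 1–3 in a 31-day month, 1–2 in a 30-day month, day 1 in a leap February).
Checking each month of 2120: Jan starts Mon (31d); Feb starts Thu (29d); Mar starts Fri (31d) ✓; Apr starts Mon (30d); May starts Wed (31d); Jun starts Sat (30d) ✓; Jul starts Mon (31d); Aug starts Thu (31d) ✓; Sep starts Sun (30d); Oct starts Tue (31d); Nov starts Fri (30d) ✓; Dec starts Sun (31d).
Five-Saturday months: March, June, August, November → 4.

4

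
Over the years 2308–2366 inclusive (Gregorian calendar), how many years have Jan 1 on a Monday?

Track Jan 1's weekday year by year (advancing +1, or +2 across a Feb 29):
  2308: Wed  2309: Fri (+2)  2310: Sat (+1)  2311: Sun (+1)  2312: Mon (+1) ✓
  2313: Wed (+2)  2314: Thu (+1)  2315: Fri (+1)  2316: Sat (+1)  2317: Mon (+2) ✓
  2318: Tue (+1)  2319: Wed (+1)  2320: Thu (+1)  2321: Sat (+2)  … (31 more years) …
  2353: Thu (+2)  2354: Fri (+1)  2355: Sat (+1)  2356: Sun (+1)  2357: Tue (+2)
  2358: Wed (+1)  2359: Thu (+1)  2360: Fri (+1)  2361: Sun (+2)  2362: Mon (+1) ✓
  2363: Tue (+1)  2364: Wed (+1)  2365: Fri (+2)  2366: Sat (+1)
Monday years: 2312, 2317, 2323, 2334, 2340, 2345, 2351, 2362 — 8 in total.

8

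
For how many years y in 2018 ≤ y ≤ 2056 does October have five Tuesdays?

17

October has 31 days; it has five Tuesdays when Tuesday falls among the first (month-length − 28) days — i.e. when October 1 is one of Tuesday/Monday/Sunday.
October 1 by year: 2018:Mon✓ 2019:Tue✓ 2020:Thu 2021:Fri 2022:Sat 2023:Sun✓ 2024:Tue✓ 2025:Wed 2026:Thu 2027:Fri 2028:Sun✓ 2029:Mon✓ 2030:Tue✓ 2031:Wed 2032:Fri …(9 more)… 2042:Wed 2043:Thu 2044:Sat 2045:Sun✓ 2046:Mon✓ 2047:Tue✓ 2048:Thu 2049:Fri 2050:Sat 2051:Sun✓ 2052:Tue✓ 2053:Wed 2054:Thu 2055:Fri 2056:Sun✓
Years with five Tuesdays: 2018, 2019, 2023, 2024, 2028, 2029, 2030, 2034, 2035, 2040, 2041, 2045, 2046, 2047, 2051, 2052, 2056 → 17.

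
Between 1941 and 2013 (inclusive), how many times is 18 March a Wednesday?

10

Track 18 March's weekday year by year (advancing +1, or +2 across a Feb 29):
  1941: Tue  1942: Wed (+1) ✓  1943: Thu (+1)  1944: Sat (+2)  1945: Sun (+1)
  1946: Mon (+1)  1947: Tue (+1)  1948: Thu (+2)  1949: Fri (+1)  1950: Sat (+1)
  1951: Sun (+1)  1952: Tue (+2)  1953: Wed (+1) ✓  1954: Thu (+1)  … (45 more years) …
  2000: Sat (+2)  2001: Sun (+1)  2002: Mon (+1)  2003: Tue (+1)  2004: Thu (+2)
  2005: Fri (+1)  2006: Sat (+1)  2007: Sun (+1)  2008: Tue (+2)  2009: Wed (+1) ✓
  2010: Thu (+1)  2011: Fri (+1)  2012: Sun (+2)  2013: Mon (+1)
Wednesday years: 1942, 1953, 1959, 1964, 1970, 1981, 1987, 1992, 1998, 2009 — 10 in total.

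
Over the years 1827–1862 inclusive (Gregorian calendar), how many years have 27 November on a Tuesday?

6

Track 27 November's weekday year by year (advancing +1, or +2 across a Feb 29):
  1827: Tue ✓  1828: Thu (+2)  1829: Fri (+1)  1830: Sat (+1)  1831: Sun (+1)
  1832: Tue (+2) ✓  1833: Wed (+1)  1834: Thu (+1)  1835: Fri (+1)  1836: Sun (+2)
  1837: Mon (+1)  1838: Tue (+1) ✓  1839: Wed (+1)  1840: Fri (+2)  … (8 more years) …
  1849: Tue (+1) ✓  1850: Wed (+1)  1851: Thu (+1)  1852: Sat (+2)  1853: Sun (+1)
  1854: Mon (+1)  1855: Tue (+1) ✓  1856: Thu (+2)  1857: Fri (+1)  1858: Sat (+1)
  1859: Sun (+1)  1860: Tue (+2) ✓  1861: Wed (+1)  1862: Thu (+1)
Tuesday years: 1827, 1832, 1838, 1849, 1855, 1860 — 6 in total.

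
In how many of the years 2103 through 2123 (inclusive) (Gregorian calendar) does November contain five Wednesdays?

5

November has 30 days; it has five Wednesdays when Wednesday falls among the first (month-length − 28) days — i.e. when November 1 is one of Wednesday/Tuesday.
November 1 by year: 2103:Thu 2104:Sat 2105:Sun 2106:Mon 2107:Tue✓ 2108:Thu 2109:Fri 2110:Sat 2111:Sun 2112:Tue✓ 2113:Wed✓ 2114:Thu 2115:Fri 2116:Sun 2117:Mon 2118:Tue✓ 2119:Wed✓ 2120:Fri 2121:Sat 2122:Sun 2123:Mon
Years with five Wednesdays: 2107, 2112, 2113, 2118, 2119 → 5.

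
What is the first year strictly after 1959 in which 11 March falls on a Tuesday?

1969

From one year to the next, a fixed date's weekday advances by 1, or by 2 when a Feb 29 lies between the two dates.
1959: March 11 is Wednesday.
1960: Friday (+2)
1961: Saturday (+1)
1962: Sunday (+1)
1963: Monday (+1)
1964: Wednesday (+2)
1965: Thursday (+1)
1966: Friday (+1)
1967: Saturday (+1)
1968: Monday (+2)
1969: Tuesday (+1)
11 March falls on a Tuesday in 1969.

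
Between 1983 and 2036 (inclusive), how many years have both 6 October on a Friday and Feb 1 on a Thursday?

Check each year's weekday for 6 October and Feb 1:
  1983: Thu/Tue  1984: Sat/Wed  1985: Sun/Fri  1986: Mon/Sat  1987: Tue/Sun  1988: Thu/Mon  1989: Fri/Wed  1990: Sat/Thu  1991: Sun/Fri  1992: Tue/Sat  1993: Wed/Mon  1994: Thu/Tue  1995: Fri/Wed  1996: Sun/Thu  …(26 more)…  2023: Fri/Wed  2024: Sun/Thu  2025: Mon/Sat  2026: Tue/Sun  2027: Wed/Mon  2028: Fri/Tue  2029: Sat/Thu  2030: Sun/Fri  2031: Mon/Sat  2032: Wed/Sun  2033: Thu/Tue  2034: Fri/Wed  2035: Sat/Thu  2036: Mon/Fri
Both conditions hold in: no year — 0.

0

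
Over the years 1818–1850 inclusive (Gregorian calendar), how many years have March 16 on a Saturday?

Track March 16's weekday year by year (advancing +1, or +2 across a Feb 29):
  1818: Mon  1819: Tue (+1)  1820: Thu (+2)  1821: Fri (+1)  1822: Sat (+1) ✓
  1823: Sun (+1)  1824: Tue (+2)  1825: Wed (+1)  1826: Thu (+1)  1827: Fri (+1)
  1828: Sun (+2)  1829: Mon (+1)  1830: Tue (+1)  1831: Wed (+1)  … (5 more years) …
  1837: Thu (+1)  1838: Fri (+1)  1839: Sat (+1) ✓  1840: Mon (+2)  1841: Tue (+1)
  1842: Wed (+1)  1843: Thu (+1)  1844: Sat (+2) ✓  1845: Sun (+1)  1846: Mon (+1)
  1847: Tue (+1)  1848: Thu (+2)  1849: Fri (+1)  1850: Sat (+1) ✓
Saturday years: 1822, 1833, 1839, 1844, 1850 — 5 in total.

5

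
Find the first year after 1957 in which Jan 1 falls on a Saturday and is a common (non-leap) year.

Jan 1 advances by 2 weekdays after a leap year and by 1 after a common year.
1957: Jan 1 is Tuesday.
1958: Wednesday
1959: Thursday
1960: Friday (leap)
1961: Sunday
1962: Monday
1963: Tuesday
1964: Wednesday (leap)
1965: Friday
1966: Saturday
1966 begins on a Saturday and is a common year.

1966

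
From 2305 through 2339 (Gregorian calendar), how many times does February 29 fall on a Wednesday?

Leap years in 2305–2339: 8 of them.
Feb 29 weekday advances by 5 (mod 7) from one leap year to the next four years later (or differs when a century non-leap intervenes).
Leap-day weekdays: 2308:Sat 2312:Thu 2316:Tue 2320:Sun 2324:Fri 2328:Wed✓ 2332:Mon 2336:Sat
Wednesday: 2328 → 1.

1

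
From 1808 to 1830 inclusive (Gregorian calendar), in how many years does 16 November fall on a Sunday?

3

Track 16 November's weekday year by year (advancing +1, or +2 across a Feb 29):
  1808: Wed  1809: Thu (+1)  1810: Fri (+1)  1811: Sat (+1)  1812: Mon (+2)
  1813: Tue (+1)  1814: Wed (+1)  1815: Thu (+1)  1816: Sat (+2)  1817: Sun (+1) ✓
  1818: Mon (+1)  1819: Tue (+1)  1820: Thu (+2)  1821: Fri (+1)  1822: Sat (+1)
  1823: Sun (+1) ✓  1824: Tue (+2)  1825: Wed (+1)  1826: Thu (+1)  1827: Fri (+1)
  1828: Sun (+2) ✓  1829: Mon (+1)  1830: Tue (+1)
Sunday years: 1817, 1823, 1828 — 3 in total.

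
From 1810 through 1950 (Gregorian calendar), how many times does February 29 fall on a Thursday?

Leap years in 1810–1950: 34 of them.
Feb 29 weekday advances by 5 (mod 7) from one leap year to the next four years later (or differs when a century non-leap intervenes).
Leap-day weekdays: 1812:Sat 1816:Thu✓ 1820:Tue 1824:Sun 1828:Fri 1832:Wed 1836:Mon 1840:Sat 1844:Thu✓ 1848:Tue 1852:Sun 1856:Fri 1860:Wed …(8 more)… 1896:Sat 1904:Mon 1908:Sat 1912:Thu✓ 1916:Tue 1920:Sun 1924:Fri 1928:Wed 1932:Mon 1936:Sat 1940:Thu✓ 1944:Tue 1948:Sun
Thursday: 1816, 1844, 1872, 1912, 1940 → 5.

5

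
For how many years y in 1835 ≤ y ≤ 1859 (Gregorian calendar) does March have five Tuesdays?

March has 31 days; it has five Tuesdays when Tuesday falls among the first (month-length − 28) days — i.e. when March 1 is one of Tuesday/Monday/Sunday.
March 1 by year: 1835:Sun✓ 1836:Tue✓ 1837:Wed 1838:Thu 1839:Fri 1840:Sun✓ 1841:Mon✓ 1842:Tue✓ 1843:Wed 1844:Fri 1845:Sat 1846:Sun✓ 1847:Mon✓ 1848:Wed 1849:Thu 1850:Fri 1851:Sat 1852:Mon✓ 1853:Tue✓ 1854:Wed 1855:Thu 1856:Sat 1857:Sun✓ 1858:Mon✓ 1859:Tue✓
Years with five Tuesdays: 1835, 1836, 1840, 1841, 1842, 1846, 1847, 1852, 1853, 1857, 1858, 1859 → 12.

12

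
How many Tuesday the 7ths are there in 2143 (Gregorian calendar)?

Check the 7th of each month of 2143: Jan 7: Mon, Feb 7: Thu, Mar 7: Thu, Apr 7: Sun, May 7: Tue, Jun 7: Fri, Jul 7: Sun, Aug 7: Wed, Sep 7: Sat, Oct 7: Mon, Nov 7: Thu, Dec 7: Sat.
Tuesday occurs in May — 1 month.

1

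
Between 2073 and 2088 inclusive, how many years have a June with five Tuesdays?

5

June has 30 days; it has five Tuesdays when Tuesday falls among the first (month-length − 28) days — i.e. when June 1 is one of Tuesday/Monday.
June 1 by year: 2073:Thu 2074:Fri 2075:Sat 2076:Mon✓ 2077:Tue✓ 2078:Wed 2079:Thu 2080:Sat 2081:Sun 2082:Mon✓ 2083:Tue✓ 2084:Thu 2085:Fri 2086:Sat 2087:Sun 2088:Tue✓
Years with five Tuesdays: 2076, 2077, 2082, 2083, 2088 → 5.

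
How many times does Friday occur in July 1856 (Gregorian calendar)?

4

July 1856 has 31 days and begins on Tuesday.
The first Friday is July 4.
Fridays fall on 4, 11, 18, 25 — that's 4.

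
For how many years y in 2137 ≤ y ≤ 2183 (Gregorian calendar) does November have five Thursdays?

13

November has 30 days; it has five Thursdays when Thursday falls among the first (month-length − 28) days — i.e. when November 1 is one of Thursday/Wednesday.
November 1 by year: 2137:Fri 2138:Sat 2139:Sun 2140:Tue 2141:Wed✓ 2142:Thu✓ 2143:Fri 2144:Sun 2145:Mon 2146:Tue 2147:Wed✓ 2148:Fri 2149:Sat 2150:Sun 2151:Mon …(17 more)… 2169:Wed✓ 2170:Thu✓ 2171:Fri 2172:Sun 2173:Mon 2174:Tue 2175:Wed✓ 2176:Fri 2177:Sat 2178:Sun 2179:Mon 2180:Wed✓ 2181:Thu✓ 2182:Fri 2183:Sat
Years with five Thursdays: 2141, 2142, 2147, 2152, 2153, 2158, 2159, 2164, 2169, 2170, 2175, 2180, 2181 → 13.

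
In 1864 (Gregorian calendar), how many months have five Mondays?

4

A month of length L has five Mondays iff its first Monday is on day ≤ L−28 (so day 1–3 in a 31-day month, 1–2 in a 30-day month, day 1 in a leap February).
Checking each month of 1864: Jan starts Fri (31d); Feb starts Mon (29d) ✓; Mar starts Tue (31d); Apr starts Fri (30d); May starts Sun (31d) ✓; Jun starts Wed (30d); Jul starts Fri (31d); Aug starts Mon (31d) ✓; Sep starts Thu (30d); Oct starts Sat (31d) ✓; Nov starts Tue (30d); Dec starts Thu (31d).
Five-Monday months: February, May, August, October → 4.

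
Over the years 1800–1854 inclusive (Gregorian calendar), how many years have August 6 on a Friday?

8

Track August 6's weekday year by year (advancing +1, or +2 across a Feb 29):
  1800: Wed  1801: Thu (+1)  1802: Fri (+1) ✓  1803: Sat (+1)  1804: Mon (+2)
  1805: Tue (+1)  1806: Wed (+1)  1807: Thu (+1)  1808: Sat (+2)  1809: Sun (+1)
  1810: Mon (+1)  1811: Tue (+1)  1812: Thu (+2)  1813: Fri (+1) ✓  … (27 more years) …
  1841: Fri (+1) ✓  1842: Sat (+1)  1843: Sun (+1)  1844: Tue (+2)  1845: Wed (+1)
  1846: Thu (+1)  1847: Fri (+1) ✓  1848: Sun (+2)  1849: Mon (+1)  1850: Tue (+1)
  1851: Wed (+1)  1852: Fri (+2) ✓  1853: Sat (+1)  1854: Sun (+1)
Friday years: 1802, 1813, 1819, 1824, 1830, 1841, 1847, 1852 — 8 in total.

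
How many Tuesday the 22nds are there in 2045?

1

Check the 22nd of each month of 2045: Jan 22: Sun, Feb 22: Wed, Mar 22: Wed, Apr 22: Sat, May 22: Mon, Jun 22: Thu, Jul 22: Sat, Aug 22: Tue, Sep 22: Fri, Oct 22: Sun, Nov 22: Wed, Dec 22: Fri.
Tuesday occurs in August — 1 month.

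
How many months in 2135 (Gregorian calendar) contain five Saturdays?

5

A month of length L has five Saturdays iff its first Saturday is on day ≤ L−28 (so day 1–3 in a 31-day month, 1–2 in a 30-day month, day 1 in a leap February).
Checking each month of 2135: Jan starts Sat (31d) ✓; Feb starts Tue (28d); Mar starts Tue (31d); Apr starts Fri (30d) ✓; May starts Sun (31d); Jun starts Wed (30d); Jul starts Fri (31d) ✓; Aug starts Mon (31d); Sep starts Thu (30d); Oct starts Sat (31d) ✓; Nov starts Tue (30d); Dec starts Thu (31d) ✓.
Five-Saturday months: January, April, July, October, December → 5.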